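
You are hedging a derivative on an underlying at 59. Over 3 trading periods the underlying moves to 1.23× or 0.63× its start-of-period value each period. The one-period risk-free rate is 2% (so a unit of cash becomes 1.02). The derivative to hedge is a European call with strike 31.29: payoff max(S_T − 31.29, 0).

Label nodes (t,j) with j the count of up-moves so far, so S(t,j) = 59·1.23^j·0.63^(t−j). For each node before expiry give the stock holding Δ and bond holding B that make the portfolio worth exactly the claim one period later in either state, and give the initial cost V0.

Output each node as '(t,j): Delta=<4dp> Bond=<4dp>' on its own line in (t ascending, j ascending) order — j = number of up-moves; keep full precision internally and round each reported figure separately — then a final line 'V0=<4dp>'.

(0,0): Delta=0.9225 Bond=-23.6874
(1,0): Delta=0.7128 Bond=-16.3635
(1,1): Delta=0.9804 Bond=-28.3599
(2,0): Delta=0.0000 Bond=0.0000
(2,1): Delta=0.9093 Bond=-25.6782
(2,2): Delta=1.0000 Bond=-30.6765
V0=30.7427

No-arbitrage ⇒ martingale measure with p* = (R−d)/(u−d) = 0.6500.
At expiry t=3: V(3,0)=0.0000, V(3,1)=0.0000, V(3,2)=24.9445, V(3,3)=78.5012
Node (2,0) S=23.4171: V=(p*·0.0000+(1−p*)·0.0000)/1.02=0.0000; Δ=(0.0000−0.0000)/(28.8030−14.7528)=0.0000; B=V−Δ·S=0.0000
Node (2,1) S=45.7191: V=(p*·24.9445+(1−p*)·0.0000)/1.02=15.8960; Δ=(24.9445−0.0000)/(56.2345−28.8030)=0.9093; B=V−Δ·S=-25.6782
Node (2,2) S=89.2611: V=(p*·78.5012+(1−p*)·24.9445)/1.02=58.5846; Δ=(78.5012−24.9445)/(109.7912−56.2345)=1.0000; B=V−Δ·S=-30.6765
Node (1,0) S=37.1700: V=(p*·15.8960+(1−p*)·0.0000)/1.02=10.1298; Δ=(15.8960−0.0000)/(45.7191−23.4171)=0.7128; B=V−Δ·S=-16.3635
Node (1,1) S=72.5700: V=(p*·58.5846+(1−p*)·15.8960)/1.02=42.7879; Δ=(58.5846−15.8960)/(89.2611−45.7191)=0.9804; B=V−Δ·S=-28.3599
Node (0,0) S=59.0000: V=(p*·42.7879+(1−p*)·10.1298)/1.02=30.7427; Δ=(42.7879−10.1298)/(72.5700−37.1700)=0.9225; B=V−Δ·S=-23.6874
Root portfolio cost Δ·59+B reproduces V0=30.7427.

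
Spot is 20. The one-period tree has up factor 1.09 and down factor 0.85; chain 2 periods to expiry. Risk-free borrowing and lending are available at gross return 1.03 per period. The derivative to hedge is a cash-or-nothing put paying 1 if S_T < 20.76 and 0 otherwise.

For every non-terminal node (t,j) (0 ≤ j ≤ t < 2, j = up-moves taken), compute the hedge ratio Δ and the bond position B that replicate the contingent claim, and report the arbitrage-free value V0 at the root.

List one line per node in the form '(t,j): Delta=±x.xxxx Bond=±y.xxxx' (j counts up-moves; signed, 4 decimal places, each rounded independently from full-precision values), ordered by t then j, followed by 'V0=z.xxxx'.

(0,0): Delta=-0.1517 Bond=3.4464
(1,0): Delta=0.0000 Bond=0.9709
(1,1): Delta=-0.1911 Bond=4.4094
V0=0.4124

Risk-neutral probability p* = (R−d)/(u−d) = (1.03−0.85)/(1.09−0.85) = 0.7500.
Payoff layer (t=2): V(2,0)=1.0000, V(2,1)=1.0000, V(2,2)=0.0000
  t=1,j=0: stock 17.0000 → up 18.5300 (V=1.0000), down 14.4500 (V=1.0000). Price 0.9709; hedge Δ=0.0000, bond B=0.9709.
  t=1,j=1: stock 21.8000 → up 23.7620 (V=0.0000), down 18.5300 (V=1.0000). Price 0.2427; hedge Δ=-0.1911, bond B=4.4094.
  t=0,j=0: stock 20.0000 → up 21.8000 (V=0.2427), down 17.0000 (V=0.9709). Price 0.4124; hedge Δ=-0.1517, bond B=3.4464.
Root portfolio cost Δ·20+B reproduces V0=0.4124.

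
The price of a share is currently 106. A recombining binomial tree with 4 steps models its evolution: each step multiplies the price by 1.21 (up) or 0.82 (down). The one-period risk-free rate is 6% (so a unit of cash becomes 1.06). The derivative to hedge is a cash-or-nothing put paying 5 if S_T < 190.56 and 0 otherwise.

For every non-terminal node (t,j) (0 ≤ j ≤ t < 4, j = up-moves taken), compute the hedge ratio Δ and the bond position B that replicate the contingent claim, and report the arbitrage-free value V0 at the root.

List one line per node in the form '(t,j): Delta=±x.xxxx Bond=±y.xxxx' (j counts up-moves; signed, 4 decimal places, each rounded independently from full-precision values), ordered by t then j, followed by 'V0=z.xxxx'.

No-arbitrage ⇒ martingale measure with p* = (R−d)/(u−d) = 0.6154.
At expiry t=4: V(4,0)=5.0000, V(4,1)=5.0000, V(4,2)=5.0000, V(4,3)=5.0000, V(4,4)=0.0000
(3,0): S=58.4450. Δ = (V_up−V_dn)/(S_up−S_dn) = (5.0000−5.0000)/(70.7185−47.9249) = 0.0000. V = [p*·5.0000 + (1−p*)·5.0000]/1.06 = 4.7170. B = V − Δ·S = 4.7170.
(3,1): S=86.2420. Δ = (V_up−V_dn)/(S_up−S_dn) = (5.0000−5.0000)/(104.3528−70.7185) = 0.0000. V = [p*·5.0000 + (1−p*)·5.0000]/1.06 = 4.7170. B = V − Δ·S = 4.7170.
(3,2): S=127.2596. Δ = (V_up−V_dn)/(S_up−S_dn) = (5.0000−5.0000)/(153.9841−104.3528) = 0.0000. V = [p*·5.0000 + (1−p*)·5.0000]/1.06 = 4.7170. B = V − Δ·S = 4.7170.
(3,3): S=187.7855. Δ = (V_up−V_dn)/(S_up−S_dn) = (0.0000−5.0000)/(227.2204−153.9841) = -0.0683. V = [p*·0.0000 + (1−p*)·5.0000]/1.06 = 1.8142. B = V − Δ·S = 14.6347.
(2,0): S=71.2744. Δ = (V_up−V_dn)/(S_up−S_dn) = (4.7170−4.7170)/(86.2420−58.4450) = 0.0000. V = [p*·4.7170 + (1−p*)·4.7170]/1.06 = 4.4500. B = V − Δ·S = 4.4500.
(2,1): S=105.1732. Δ = (V_up−V_dn)/(S_up−S_dn) = (4.7170−4.7170)/(127.2596−86.2420) = 0.0000. V = [p*·4.7170 + (1−p*)·4.7170]/1.06 = 4.4500. B = V − Δ·S = 4.4500.
(2,2): S=155.1946. Δ = (V_up−V_dn)/(S_up−S_dn) = (1.8142−4.7170)/(187.7855−127.2596) = -0.0480. V = [p*·1.8142 + (1−p*)·4.7170]/1.06 = 2.7648. B = V − Δ·S = 10.2078.
(1,0): S=86.9200. Δ = (V_up−V_dn)/(S_up−S_dn) = (4.4500−4.4500)/(105.1732−71.2744) = 0.0000. V = [p*·4.4500 + (1−p*)·4.4500]/1.06 = 4.1981. B = V − Δ·S = 4.1981.
(1,1): S=128.2600. Δ = (V_up−V_dn)/(S_up−S_dn) = (2.7648−4.4500)/(155.1946−105.1732) = -0.0337. V = [p*·2.7648 + (1−p*)·4.4500]/1.06 = 3.2198. B = V − Δ·S = 7.5408.
(0,0): S=106.0000. Δ = (V_up−V_dn)/(S_up−S_dn) = (3.2198−4.1981)/(128.2600−86.9200) = -0.0237. V = [p*·3.2198 + (1−p*)·4.1981]/1.06 = 3.3925. B = V − Δ·S = 5.9011.
The time-0 hedge costs 3.3925, which is the no-arbitrage price.

(0,0): Delta=-0.0237 Bond=5.9011
(1,0): Delta=0.0000 Bond=4.1981
(1,1): Delta=-0.0337 Bond=7.5408
(2,0): Delta=0.0000 Bond=4.4500
(2,1): Delta=0.0000 Bond=4.4500
(2,2): Delta=-0.0480 Bond=10.2078
(3,0): Delta=0.0000 Bond=4.7170
(3,1): Delta=0.0000 Bond=4.7170
(3,2): Delta=0.0000 Bond=4.7170
(3,3): Delta=-0.0683 Bond=14.6347
V0=3.3925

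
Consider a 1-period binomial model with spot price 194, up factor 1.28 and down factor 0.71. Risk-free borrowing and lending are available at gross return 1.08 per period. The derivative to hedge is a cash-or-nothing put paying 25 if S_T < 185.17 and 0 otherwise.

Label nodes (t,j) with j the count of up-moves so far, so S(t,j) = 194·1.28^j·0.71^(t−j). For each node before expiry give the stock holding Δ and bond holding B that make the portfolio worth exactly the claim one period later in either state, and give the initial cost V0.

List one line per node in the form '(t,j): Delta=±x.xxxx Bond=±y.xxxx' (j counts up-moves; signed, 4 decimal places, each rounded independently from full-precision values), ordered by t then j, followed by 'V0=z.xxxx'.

Since d<R<u, set p* = (R−d)/(u−d) = 0.6491; price each node as the discounted p*-expectation of its children.
Terminal values V(1,·): V(1,0)=25.0000, V(1,1)=0.0000
(0,0): S=194.0000. Δ = (V_up−V_dn)/(S_up−S_dn) = (0.0000−25.0000)/(248.3200−137.7400) = -0.2261. V = [p*·0.0000 + (1−p*)·25.0000]/1.08 = 8.1222. B = V − Δ·S = 51.9818.
Check: Δ(0,0)·S0 + B(0,0) = 8.1222 = V0.

(0,0): Delta=-0.2261 Bond=51.9818
V0=8.1222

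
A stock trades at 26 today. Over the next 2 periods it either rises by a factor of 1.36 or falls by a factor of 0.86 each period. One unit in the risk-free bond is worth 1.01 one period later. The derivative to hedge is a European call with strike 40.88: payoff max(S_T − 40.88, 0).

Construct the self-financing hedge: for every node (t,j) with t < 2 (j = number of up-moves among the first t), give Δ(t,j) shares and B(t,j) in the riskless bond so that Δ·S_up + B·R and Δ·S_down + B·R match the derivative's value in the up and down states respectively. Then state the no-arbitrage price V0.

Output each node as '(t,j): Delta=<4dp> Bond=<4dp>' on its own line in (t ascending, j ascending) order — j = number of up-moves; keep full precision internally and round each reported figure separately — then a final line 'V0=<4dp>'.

(0,0): Delta=0.1647 Bond=-3.6469
(1,0): Delta=0.0000 Bond=0.0000
(1,1): Delta=0.4078 Bond=-12.2777
V0=0.6361

Risk-neutral probability p* = (R−d)/(u−d) = (1.01−0.86)/(1.36−0.86) = 0.3000.
At expiry t=2: V(2,0)=0.0000, V(2,1)=0.0000, V(2,2)=7.2096
Node (1,0) S=22.3600: V=(p*·0.0000+(1−p*)·0.0000)/1.01=0.0000; Δ=(0.0000−0.0000)/(30.4096−19.2296)=0.0000; B=V−Δ·S=0.0000
Node (1,1) S=35.3600: V=(p*·7.2096+(1−p*)·0.0000)/1.01=2.1415; Δ=(7.2096−0.0000)/(48.0896−30.4096)=0.4078; B=V−Δ·S=-12.2777
Node (0,0) S=26.0000: V=(p*·2.1415+(1−p*)·0.0000)/1.01=0.6361; Δ=(2.1415−0.0000)/(35.3600−22.3600)=0.1647; B=V−Δ·S=-3.6469
Each (Δ,B) replicates both successor values, so the strategy is self-financing and V0 is arbitrage-free.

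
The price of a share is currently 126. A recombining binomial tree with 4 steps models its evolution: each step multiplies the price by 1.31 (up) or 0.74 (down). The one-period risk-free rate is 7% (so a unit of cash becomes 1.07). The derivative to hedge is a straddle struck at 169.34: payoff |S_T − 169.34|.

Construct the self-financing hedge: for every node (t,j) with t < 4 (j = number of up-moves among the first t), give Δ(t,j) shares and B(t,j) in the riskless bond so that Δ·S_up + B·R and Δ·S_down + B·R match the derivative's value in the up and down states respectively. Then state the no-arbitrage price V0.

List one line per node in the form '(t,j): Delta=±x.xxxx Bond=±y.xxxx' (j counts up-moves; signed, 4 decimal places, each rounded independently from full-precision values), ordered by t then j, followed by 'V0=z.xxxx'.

(0,0): Delta=0.0998 Bond=45.2755
(1,0): Delta=-0.5563 Bond=109.6219
(1,1): Delta=0.3694 Bond=3.9523
(2,0): Delta=-1.0000 Bond=147.9081
(2,1): Delta=-0.3740 Bond=95.0317
(2,2): Delta=0.6748 Bond=-61.8095
(3,0): Delta=-1.0000 Bond=158.2617
(3,1): Delta=-1.0000 Bond=158.2617
(3,2): Delta=-0.1169 Bond=60.5365
(3,3): Delta=1.0000 Bond=-158.2617
V0=57.8506

Since d<R<u, set p* = (R−d)/(u−d) = 0.5789; price each node as the discounted p*-expectation of its children.
Terminal payoffs: V(4,0)=131.5569, V(4,1)=102.4537, V(4,2)=50.9332, V(4,3)=40.2720, V(4,4)=201.7299
Node (3,0) S=51.0582: V=(p*·102.4537+(1−p*)·131.5569)/1.07=107.2035; Δ=(102.4537−131.5569)/(66.8863−37.7831)=-1.0000; B=V−Δ·S=158.2617
Node (3,1) S=90.3869: V=(p*·50.9332+(1−p*)·102.4537)/1.07=67.8748; Δ=(50.9332−102.4537)/(118.4068−66.8863)=-1.0000; B=V−Δ·S=158.2617
Node (3,2) S=160.0092: V=(p*·40.2720+(1−p*)·50.9332)/1.07=41.8327; Δ=(40.2720−50.9332)/(209.6120−118.4068)=-0.1169; B=V−Δ·S=60.5365
Node (3,3) S=283.2595: V=(p*·201.7299+(1−p*)·40.2720)/1.07=124.9978; Δ=(201.7299−40.2720)/(371.0699−209.6120)=1.0000; B=V−Δ·S=-158.2617
Node (2,0) S=68.9976: V=(p*·67.8748+(1−p*)·107.2035)/1.07=78.9105; Δ=(67.8748−107.2035)/(90.3869−51.0582)=-1.0000; B=V−Δ·S=147.9081
Node (2,1) S=122.1444: V=(p*·41.8327+(1−p*)·67.8748)/1.07=49.3437; Δ=(41.8327−67.8748)/(160.0092−90.3869)=-0.3740; B=V−Δ·S=95.0317
Node (2,2) S=216.2286: V=(p*·124.9978+(1−p*)·41.8327)/1.07=84.0943; Δ=(124.9978−41.8327)/(283.2595−160.0092)=0.6748; B=V−Δ·S=-61.8095
Node (1,0) S=93.2400: V=(p*·49.3437+(1−p*)·78.9105)/1.07=57.7504; Δ=(49.3437−78.9105)/(122.1444−68.9976)=-0.5563; B=V−Δ·S=109.6219
Node (1,1) S=165.0600: V=(p*·84.0943+(1−p*)·49.3437)/1.07=64.9182; Δ=(84.0943−49.3437)/(216.2286−122.1444)=0.3694; B=V−Δ·S=3.9523
Node (0,0) S=126.0000: V=(p*·64.9182+(1−p*)·57.7504)/1.07=57.8506; Δ=(64.9182−57.7504)/(165.0600−93.2400)=0.0998; B=V−Δ·S=45.2755
The time-0 hedge costs 57.8506, which is the no-arbitrage price.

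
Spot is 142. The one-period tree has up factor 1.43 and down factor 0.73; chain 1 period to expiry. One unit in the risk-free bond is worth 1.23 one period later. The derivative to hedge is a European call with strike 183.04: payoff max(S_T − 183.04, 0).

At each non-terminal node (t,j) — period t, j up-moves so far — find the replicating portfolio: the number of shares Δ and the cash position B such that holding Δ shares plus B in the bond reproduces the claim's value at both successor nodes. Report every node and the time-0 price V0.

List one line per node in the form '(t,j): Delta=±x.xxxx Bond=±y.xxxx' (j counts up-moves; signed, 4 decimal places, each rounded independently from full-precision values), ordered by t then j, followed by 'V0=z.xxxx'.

Risk-neutral probability p* = (R−d)/(u−d) = (1.23−0.73)/(1.43−0.73) = 0.7143.
At expiry t=1: V(1,0)=0.0000, V(1,1)=20.0200
(0,0): S=142.0000. Δ = (V_up−V_dn)/(S_up−S_dn) = (20.0200−0.0000)/(203.0600−103.6600) = 0.2014. V = [p*·20.0200 + (1−p*)·0.0000]/1.23 = 11.6260. B = V − Δ·S = -16.9740.
Each (Δ,B) replicates both successor values, so the strategy is self-financing and V0 is arbitrage-free.

(0,0): Delta=0.2014 Bond=-16.9740
V0=11.6260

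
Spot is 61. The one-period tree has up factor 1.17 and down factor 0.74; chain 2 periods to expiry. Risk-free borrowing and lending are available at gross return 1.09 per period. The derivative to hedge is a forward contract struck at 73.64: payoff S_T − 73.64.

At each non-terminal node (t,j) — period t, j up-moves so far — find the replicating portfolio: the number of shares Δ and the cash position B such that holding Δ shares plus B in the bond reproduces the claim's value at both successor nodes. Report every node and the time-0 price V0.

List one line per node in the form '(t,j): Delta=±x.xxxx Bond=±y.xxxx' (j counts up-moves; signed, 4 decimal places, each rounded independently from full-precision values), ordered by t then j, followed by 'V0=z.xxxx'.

(0,0): Delta=1.0000 Bond=-61.9813
(1,0): Delta=1.0000 Bond=-67.5596
(1,1): Delta=1.0000 Bond=-67.5596
V0=-0.9813

The replicating-portfolio and risk-neutral prices coincide; use p* = (1.09−0.74)/(1.17−0.74) = 0.8140 for the latter.
Terminal payoffs: V(2,0)=-40.2364, V(2,1)=-20.8262, V(2,2)=9.8629
  t=1,j=0: stock 45.1400 → up 52.8138 (V=-20.8262), down 33.4036 (V=-40.2364). Price -22.4196; hedge Δ=1.0000, bond B=-67.5596.
  t=1,j=1: stock 71.3700 → up 83.5029 (V=9.8629), down 52.8138 (V=-20.8262). Price 3.8104; hedge Δ=1.0000, bond B=-67.5596.
  t=0,j=0: stock 61.0000 → up 71.3700 (V=3.8104), down 45.1400 (V=-22.4196). Price -0.9813; hedge Δ=1.0000, bond B=-61.9813.
The time-0 hedge costs -0.9813, which is the no-arbitrage price.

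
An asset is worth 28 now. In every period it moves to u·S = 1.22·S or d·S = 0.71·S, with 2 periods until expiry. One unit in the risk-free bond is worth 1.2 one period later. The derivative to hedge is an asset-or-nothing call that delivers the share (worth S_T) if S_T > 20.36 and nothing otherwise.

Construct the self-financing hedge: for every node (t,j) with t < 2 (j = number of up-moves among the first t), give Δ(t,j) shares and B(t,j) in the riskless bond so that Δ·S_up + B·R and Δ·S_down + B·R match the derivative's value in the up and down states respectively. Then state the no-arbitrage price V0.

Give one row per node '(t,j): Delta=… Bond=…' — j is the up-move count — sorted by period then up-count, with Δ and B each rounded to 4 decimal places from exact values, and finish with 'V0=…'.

(0,0): Delta=1.0323 Bond=-0.9195
(1,0): Delta=2.3922 Bond=-28.1373
(1,1): Delta=1.0000 Bond=0.0000
V0=27.9849

Risk-neutral probability p* = (R−d)/(u−d) = (1.2−0.71)/(1.22−0.71) = 0.9608.
Terminal values V(2,·): V(2,0)=0.0000, V(2,1)=24.2536, V(2,2)=41.6752
(1,0): S=19.8800. Δ = (V_up−V_dn)/(S_up−S_dn) = (24.2536−0.0000)/(24.2536−14.1148) = 2.3922. V = [p*·24.2536 + (1−p*)·0.0000]/1.2 = 19.4187. B = V − Δ·S = -28.1373.
(1,1): S=34.1600. Δ = (V_up−V_dn)/(S_up−S_dn) = (41.6752−24.2536)/(41.6752−24.2536) = 1.0000. V = [p*·41.6752 + (1−p*)·24.2536]/1.2 = 34.1600. B = V − Δ·S = 0.0000.
(0,0): S=28.0000. Δ = (V_up−V_dn)/(S_up−S_dn) = (34.1600−19.4187)/(34.1600−19.8800) = 1.0323. V = [p*·34.1600 + (1−p*)·19.4187]/1.2 = 27.9849. B = V − Δ·S = -0.9195.
The time-0 hedge costs 27.9849, which is the no-arbitrage price.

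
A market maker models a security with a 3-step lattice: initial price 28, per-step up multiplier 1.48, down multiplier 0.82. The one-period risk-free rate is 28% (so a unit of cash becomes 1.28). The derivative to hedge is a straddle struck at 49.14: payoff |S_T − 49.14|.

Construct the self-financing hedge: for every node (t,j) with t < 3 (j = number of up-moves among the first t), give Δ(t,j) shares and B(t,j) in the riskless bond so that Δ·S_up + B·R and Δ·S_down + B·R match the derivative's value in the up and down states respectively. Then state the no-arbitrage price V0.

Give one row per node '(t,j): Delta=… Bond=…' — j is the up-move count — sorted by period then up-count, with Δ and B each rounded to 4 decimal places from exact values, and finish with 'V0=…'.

Under the risk-neutral measure, an up-move has probability p* = (R−d)/(u−d) = 0.6970 and values discount at R = 1.28.
Payoff layer (t=3): V(3,0)=33.7017, V(3,1)=21.2757, V(3,2)=1.1516, V(3,3)=41.6302
(2,0): S=18.8272. Δ = (V_up−V_dn)/(S_up−S_dn) = (21.2757−33.7017)/(27.8643−15.4383) = -1.0000. V = [p*·21.2757 + (1−p*)·33.7017]/1.28 = 19.5634. B = V − Δ·S = 38.3906.
(2,1): S=33.9808. Δ = (V_up−V_dn)/(S_up−S_dn) = (1.1516−21.2757)/(50.2916−27.8643) = -0.8973. V = [p*·1.1516 + (1−p*)·21.2757]/1.28 = 5.6639. B = V − Δ·S = 36.1551.
(2,2): S=61.3312. Δ = (V_up−V_dn)/(S_up−S_dn) = (41.6302−1.1516)/(90.7702−50.2916) = 1.0000. V = [p*·41.6302 + (1−p*)·1.1516]/1.28 = 22.9406. B = V − Δ·S = -38.3906.
(1,0): S=22.9600. Δ = (V_up−V_dn)/(S_up−S_dn) = (5.6639−19.5634)/(33.9808−18.8272) = -0.9172. V = [p*·5.6639 + (1−p*)·19.5634]/1.28 = 7.7155. B = V − Δ·S = 28.7754.
(1,1): S=41.4400. Δ = (V_up−V_dn)/(S_up−S_dn) = (22.9406−5.6639)/(61.3312−33.9808) = 0.6317. V = [p*·22.9406 + (1−p*)·5.6639]/1.28 = 13.8322. B = V − Δ·S = -12.3445.
(0,0): S=28.0000. Δ = (V_up−V_dn)/(S_up−S_dn) = (13.8322−7.7155)/(41.4400−22.9600) = 0.3310. V = [p*·13.8322 + (1−p*)·7.7155]/1.28 = 9.3583. B = V − Δ·S = 0.0907.
Root portfolio cost Δ·28+B reproduces V0=9.3583.

(0,0): Delta=0.3310 Bond=0.0907
(1,0): Delta=-0.9172 Bond=28.7754
(1,1): Delta=0.6317 Bond=-12.3445
(2,0): Delta=-1.0000 Bond=38.3906
(2,1): Delta=-0.8973 Bond=36.1551
(2,2): Delta=1.0000 Bond=-38.3906
V0=9.3583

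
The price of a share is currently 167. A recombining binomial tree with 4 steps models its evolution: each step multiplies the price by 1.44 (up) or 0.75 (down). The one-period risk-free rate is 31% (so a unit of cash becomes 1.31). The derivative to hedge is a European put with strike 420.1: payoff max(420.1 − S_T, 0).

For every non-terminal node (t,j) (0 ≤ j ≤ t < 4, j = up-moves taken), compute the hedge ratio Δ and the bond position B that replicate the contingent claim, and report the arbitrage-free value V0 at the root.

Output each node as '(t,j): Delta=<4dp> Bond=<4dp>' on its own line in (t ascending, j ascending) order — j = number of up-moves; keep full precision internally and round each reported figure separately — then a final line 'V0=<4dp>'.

Under the risk-neutral measure, an up-move has probability p* = (R−d)/(u−d) = 0.8116 and values discount at R = 1.31.
Terminal payoffs: V(4,0)=367.2602, V(4,1)=318.6475, V(4,2)=225.3112, V(4,3)=46.1055, V(4,4)=0.0000
Node (3,0) S=70.4531: V=(p*·318.6475+(1−p*)·367.2602)/1.31=250.2339; Δ=(318.6475−367.2602)/(101.4525−52.8398)=-1.0000; B=V−Δ·S=320.6870
Node (3,1) S=135.2700: V=(p*·225.3112+(1−p*)·318.6475)/1.31=185.4170; Δ=(225.3112−318.6475)/(194.7888−101.4525)=-1.0000; B=V−Δ·S=320.6870
Node (3,2) S=259.7184: V=(p*·46.1055+(1−p*)·225.3112)/1.31=60.9686; Δ=(46.1055−225.3112)/(373.9945−194.7888)=-1.0000; B=V−Δ·S=320.6870
Node (3,3) S=498.6593: V=(p*·0.0000+(1−p*)·46.1055)/1.31=6.6309; Δ=(0.0000−46.1055)/(718.0694−373.9945)=-0.1340; B=V−Δ·S=73.4505
Node (2,0) S=93.9375: V=(p*·185.4170+(1−p*)·250.2339)/1.31=150.8618; Δ=(185.4170−250.2339)/(135.2700−70.4531)=-1.0000; B=V−Δ·S=244.7993
Node (2,1) S=180.3600: V=(p*·60.9686+(1−p*)·185.4170)/1.31=64.4393; Δ=(60.9686−185.4170)/(259.7184−135.2700)=-1.0000; B=V−Δ·S=244.7993
Node (2,2) S=346.2912: V=(p*·6.6309+(1−p*)·60.9686)/1.31=12.8767; Δ=(6.6309−60.9686)/(498.6593−259.7184)=-0.2274; B=V−Δ·S=91.6270
Node (1,0) S=125.2500: V=(p*·64.4393+(1−p*)·150.8618)/1.31=61.6197; Δ=(64.4393−150.8618)/(180.3600−93.9375)=-1.0000; B=V−Δ·S=186.8697
Node (1,1) S=240.4800: V=(p*·12.8767+(1−p*)·64.4393)/1.31=17.2453; Δ=(12.8767−64.4393)/(346.2912−180.3600)=-0.3107; B=V−Δ·S=91.9737
Node (0,0) S=167.0000: V=(p*·17.2453+(1−p*)·61.6197)/1.31=19.5463; Δ=(17.2453−61.6197)/(240.4800−125.2500)=-0.3851; B=V−Δ·S=83.8570
Each (Δ,B) replicates both successor values, so the strategy is self-financing and V0 is arbitrage-free.

(0,0): Delta=-0.3851 Bond=83.8570
(1,0): Delta=-1.0000 Bond=186.8697
(1,1): Delta=-0.3107 Bond=91.9737
(2,0): Delta=-1.0000 Bond=244.7993
(2,1): Delta=-1.0000 Bond=244.7993
(2,2): Delta=-0.2274 Bond=91.6270
(3,0): Delta=-1.0000 Bond=320.6870
(3,1): Delta=-1.0000 Bond=320.6870
(3,2): Delta=-1.0000 Bond=320.6870
(3,3): Delta=-0.1340 Bond=73.4505
V0=19.5463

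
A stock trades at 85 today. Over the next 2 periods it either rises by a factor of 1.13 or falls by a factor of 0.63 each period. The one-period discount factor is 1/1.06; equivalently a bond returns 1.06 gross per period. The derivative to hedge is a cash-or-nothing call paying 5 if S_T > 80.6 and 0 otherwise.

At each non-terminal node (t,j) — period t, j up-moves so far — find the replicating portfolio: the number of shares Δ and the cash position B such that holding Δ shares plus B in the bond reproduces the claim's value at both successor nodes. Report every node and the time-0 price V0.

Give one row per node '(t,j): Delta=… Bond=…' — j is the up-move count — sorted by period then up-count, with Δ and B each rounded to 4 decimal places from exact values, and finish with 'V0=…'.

(0,0): Delta=0.0954 Bond=-4.8220
(1,0): Delta=0.0000 Bond=0.0000
(1,1): Delta=0.1041 Bond=-5.9434
V0=3.2912

Risk-neutral probability p* = (R−d)/(u−d) = (1.06−0.63)/(1.13−0.63) = 0.8600.
Terminal payoffs: V(2,0)=0.0000, V(2,1)=0.0000, V(2,2)=5.0000
(1,0): S=53.5500. Δ = (V_up−V_dn)/(S_up−S_dn) = (0.0000−0.0000)/(60.5115−33.7365) = 0.0000. V = [p*·0.0000 + (1−p*)·0.0000]/1.06 = 0.0000. B = V − Δ·S = 0.0000.
(1,1): S=96.0500. Δ = (V_up−V_dn)/(S_up−S_dn) = (5.0000−0.0000)/(108.5365−60.5115) = 0.1041. V = [p*·5.0000 + (1−p*)·0.0000]/1.06 = 4.0566. B = V − Δ·S = -5.9434.
(0,0): S=85.0000. Δ = (V_up−V_dn)/(S_up−S_dn) = (4.0566−0.0000)/(96.0500−53.5500) = 0.0954. V = [p*·4.0566 + (1−p*)·0.0000]/1.06 = 3.2912. B = V − Δ·S = -4.8220.
The time-0 hedge costs 3.2912, which is the no-arbitrage price.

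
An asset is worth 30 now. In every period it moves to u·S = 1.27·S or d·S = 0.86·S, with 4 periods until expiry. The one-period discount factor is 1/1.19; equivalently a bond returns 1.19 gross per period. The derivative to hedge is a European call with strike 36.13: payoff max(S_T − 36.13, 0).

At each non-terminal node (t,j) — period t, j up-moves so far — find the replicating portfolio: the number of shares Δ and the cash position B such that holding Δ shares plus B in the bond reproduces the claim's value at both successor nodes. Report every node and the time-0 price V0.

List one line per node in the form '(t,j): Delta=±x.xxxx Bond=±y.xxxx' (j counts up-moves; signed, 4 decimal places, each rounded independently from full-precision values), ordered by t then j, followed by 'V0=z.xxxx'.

(0,0): Delta=0.9397 Bond=-16.0258
(1,0): Delta=0.7230 Bond=-13.4811
(1,1): Delta=0.9752 Bond=-20.4258
(2,0): Delta=0.0000 Bond=0.0000
(2,1): Delta=0.8417 Bond=-19.9316
(2,2): Delta=0.9972 Bond=-25.3674
(3,0): Delta=0.0000 Bond=0.0000
(3,1): Delta=0.0000 Bond=0.0000
(3,2): Delta=0.9799 Bond=-29.4686
(3,3): Delta=1.0000 Bond=-30.3613
V0=12.1645

Risk-neutral probability p* = (R−d)/(u−d) = (1.19−0.86)/(1.27−0.86) = 0.8049.
Terminal values V(4,·): V(4,0)=0.0000, V(4,1)=0.0000, V(4,2)=0.0000, V(4,3)=16.7183, V(4,4)=41.9134
  t=3,j=0: stock 19.0817 → up 24.2337 (V=0.0000), down 16.4102 (V=0.0000). Price 0.0000; hedge Δ=0.0000, bond B=0.0000.
  t=3,j=1: stock 28.1788 → up 35.7870 (V=0.0000), down 24.2337 (V=0.0000). Price 0.0000; hedge Δ=0.0000, bond B=0.0000.
  t=3,j=2: stock 41.6128 → up 52.8483 (V=16.7183), down 35.7870 (V=0.0000). Price 11.3077; hedge Δ=0.9799, bond B=-29.4686.
  t=3,j=3: stock 61.4515 → up 78.0434 (V=41.9134), down 52.8483 (V=16.7183). Price 31.0901; hedge Δ=1.0000, bond B=-30.3613.
  t=2,j=0: stock 22.1880 → up 28.1788 (V=0.0000), down 19.0817 (V=0.0000). Price 0.0000; hedge Δ=0.0000, bond B=0.0000.
  t=2,j=1: stock 32.7660 → up 41.6128 (V=11.3077), down 28.1788 (V=0.0000). Price 7.6482; hedge Δ=0.8417, bond B=-19.9316.
  t=2,j=2: stock 48.3870 → up 61.4515 (V=31.0901), down 41.6128 (V=11.3077). Price 22.8825; hedge Δ=0.9972, bond B=-25.3674.
  t=1,j=0: stock 25.8000 → up 32.7660 (V=7.6482), down 22.1880 (V=0.0000). Price 5.1730; hedge Δ=0.7230, bond B=-13.4811.
  t=1,j=1: stock 38.1000 → up 48.3870 (V=22.8825), down 32.7660 (V=7.6482). Price 16.7310; hedge Δ=0.9752, bond B=-20.4258.
  t=0,j=0: stock 30.0000 → up 38.1000 (V=16.7310), down 25.8000 (V=5.1730). Price 12.1645; hedge Δ=0.9397, bond B=-16.0258.
Self-financing check: at every node Δ·S+B equals the discounted successor values.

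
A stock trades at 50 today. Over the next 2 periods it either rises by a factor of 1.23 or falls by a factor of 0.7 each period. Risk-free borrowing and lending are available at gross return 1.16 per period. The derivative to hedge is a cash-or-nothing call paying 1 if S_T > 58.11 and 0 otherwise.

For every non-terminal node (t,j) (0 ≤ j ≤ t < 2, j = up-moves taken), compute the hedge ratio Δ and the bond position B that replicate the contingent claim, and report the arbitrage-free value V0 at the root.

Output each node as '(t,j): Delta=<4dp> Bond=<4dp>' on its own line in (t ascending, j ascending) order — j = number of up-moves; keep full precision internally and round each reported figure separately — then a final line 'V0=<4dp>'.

(0,0): Delta=0.0282 Bond=-0.8519
(1,0): Delta=0.0000 Bond=0.0000
(1,1): Delta=0.0307 Bond=-1.1386
V0=0.5598

Under the risk-neutral measure, an up-move has probability p* = (R−d)/(u−d) = 0.8679 and values discount at R = 1.16.
Terminal values V(2,·): V(2,0)=0.0000, V(2,1)=0.0000, V(2,2)=1.0000
Node (1,0) S=35.0000: V=(p*·0.0000+(1−p*)·0.0000)/1.16=0.0000; Δ=(0.0000−0.0000)/(43.0500−24.5000)=0.0000; B=V−Δ·S=0.0000
Node (1,1) S=61.5000: V=(p*·1.0000+(1−p*)·0.0000)/1.16=0.7482; Δ=(1.0000−0.0000)/(75.6450−43.0500)=0.0307; B=V−Δ·S=-1.1386
Node (0,0) S=50.0000: V=(p*·0.7482+(1−p*)·0.0000)/1.16=0.5598; Δ=(0.7482−0.0000)/(61.5000−35.0000)=0.0282; B=V−Δ·S=-0.8519
Root portfolio cost Δ·50+B reproduces V0=0.5598.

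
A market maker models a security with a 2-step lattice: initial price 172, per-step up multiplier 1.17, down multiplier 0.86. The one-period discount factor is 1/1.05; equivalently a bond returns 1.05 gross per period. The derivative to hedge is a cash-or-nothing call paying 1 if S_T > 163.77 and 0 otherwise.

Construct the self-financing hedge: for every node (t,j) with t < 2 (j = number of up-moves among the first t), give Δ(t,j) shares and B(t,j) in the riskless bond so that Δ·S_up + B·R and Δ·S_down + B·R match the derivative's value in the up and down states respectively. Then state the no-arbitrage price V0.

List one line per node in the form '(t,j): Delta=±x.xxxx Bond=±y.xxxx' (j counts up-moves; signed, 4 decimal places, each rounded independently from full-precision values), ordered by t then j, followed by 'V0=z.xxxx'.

The replicating-portfolio and risk-neutral prices coincide; use p* = (1.05−0.86)/(1.17−0.86) = 0.6129 for the latter.
Payoff layer (t=2): V(2,0)=0.0000, V(2,1)=1.0000, V(2,2)=1.0000
  t=1,j=0: stock 147.9200 → up 173.0664 (V=1.0000), down 127.2112 (V=0.0000). Price 0.5837; hedge Δ=0.0218, bond B=-2.6421.
  t=1,j=1: stock 201.2400 → up 235.4508 (V=1.0000), down 173.0664 (V=1.0000). Price 0.9524; hedge Δ=0.0000, bond B=0.9524.
  t=0,j=0: stock 172.0000 → up 201.2400 (V=0.9524), down 147.9200 (V=0.5837). Price 0.7711; hedge Δ=0.0069, bond B=-0.4181.
Root portfolio cost Δ·172+B reproduces V0=0.7711.

(0,0): Delta=0.0069 Bond=-0.4181
(1,0): Delta=0.0218 Bond=-2.6421
(1,1): Delta=0.0000 Bond=0.9524
V0=0.7711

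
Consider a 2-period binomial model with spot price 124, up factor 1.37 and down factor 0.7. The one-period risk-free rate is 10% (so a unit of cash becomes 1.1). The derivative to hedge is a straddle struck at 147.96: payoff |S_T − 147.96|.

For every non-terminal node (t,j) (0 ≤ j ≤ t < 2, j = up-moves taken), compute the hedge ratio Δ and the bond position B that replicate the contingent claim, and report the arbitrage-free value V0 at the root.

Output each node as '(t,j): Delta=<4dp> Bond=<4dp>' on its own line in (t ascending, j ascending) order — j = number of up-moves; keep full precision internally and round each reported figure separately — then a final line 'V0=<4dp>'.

(0,0): Delta=0.1076 Bond=34.8785
(1,0): Delta=-1.0000 Bond=134.5091
(1,1): Delta=0.4896 Bond=-26.5300
V0=48.2253

Risk-neutral probability p* = (R−d)/(u−d) = (1.1−0.7)/(1.37−0.7) = 0.5970.
Terminal values V(2,·): V(2,0)=87.2000, V(2,1)=29.0440, V(2,2)=84.7756
Node (1,0) S=86.8000: V=(p*·29.0440+(1−p*)·87.2000)/1.1=47.7091; Δ=(29.0440−87.2000)/(118.9160−60.7600)=-1.0000; B=V−Δ·S=134.5091
Node (1,1) S=169.8800: V=(p*·84.7756+(1−p*)·29.0440)/1.1=56.6515; Δ=(84.7756−29.0440)/(232.7356−118.9160)=0.4896; B=V−Δ·S=-26.5300
Node (0,0) S=124.0000: V=(p*·56.6515+(1−p*)·47.7091)/1.1=48.2253; Δ=(56.6515−47.7091)/(169.8800−86.8000)=0.1076; B=V−Δ·S=34.8785
Check: Δ(0,0)·S0 + B(0,0) = 48.2253 = V0.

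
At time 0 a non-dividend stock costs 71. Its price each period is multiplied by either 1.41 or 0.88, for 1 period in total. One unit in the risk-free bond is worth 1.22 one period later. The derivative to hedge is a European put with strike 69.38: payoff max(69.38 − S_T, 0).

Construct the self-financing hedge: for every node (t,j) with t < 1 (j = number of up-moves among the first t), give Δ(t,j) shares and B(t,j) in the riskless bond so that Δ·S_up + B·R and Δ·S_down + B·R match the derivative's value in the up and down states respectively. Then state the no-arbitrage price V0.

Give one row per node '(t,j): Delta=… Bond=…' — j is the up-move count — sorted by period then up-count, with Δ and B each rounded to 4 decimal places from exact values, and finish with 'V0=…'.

No-arbitrage ⇒ martingale measure with p* = (R−d)/(u−d) = 0.6415.
Payoff layer (t=1): V(1,0)=6.9000, V(1,1)=0.0000
(0,0): S=71.0000. Δ = (V_up−V_dn)/(S_up−S_dn) = (0.0000−6.9000)/(100.1100−62.4800) = -0.1834. V = [p*·0.0000 + (1−p*)·6.9000]/1.22 = 2.0275. B = V − Δ·S = 15.0464.
The time-0 hedge costs 2.0275, which is the no-arbitrage price.

(0,0): Delta=-0.1834 Bond=15.0464
V0=2.0275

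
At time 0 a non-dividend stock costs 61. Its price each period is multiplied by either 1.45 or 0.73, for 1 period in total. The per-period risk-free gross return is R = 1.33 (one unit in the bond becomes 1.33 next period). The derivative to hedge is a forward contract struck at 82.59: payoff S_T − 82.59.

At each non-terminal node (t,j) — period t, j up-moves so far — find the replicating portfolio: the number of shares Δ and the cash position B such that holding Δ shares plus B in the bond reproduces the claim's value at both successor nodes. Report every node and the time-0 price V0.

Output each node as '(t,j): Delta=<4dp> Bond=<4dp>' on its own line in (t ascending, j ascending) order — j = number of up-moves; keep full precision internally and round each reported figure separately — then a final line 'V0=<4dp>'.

Since d<R<u, set p* = (R−d)/(u−d) = 0.8333; price each node as the discounted p*-expectation of its children.
Terminal values V(1,·): V(1,0)=-38.0600, V(1,1)=5.8600
  t=0,j=0: stock 61.0000 → up 88.4500 (V=5.8600), down 44.5300 (V=-38.0600). Price -1.0977; hedge Δ=1.0000, bond B=-62.0977.
Self-financing check: at every node Δ·S+B equals the discounted successor values.

(0,0): Delta=1.0000 Bond=-62.0977
V0=-1.0977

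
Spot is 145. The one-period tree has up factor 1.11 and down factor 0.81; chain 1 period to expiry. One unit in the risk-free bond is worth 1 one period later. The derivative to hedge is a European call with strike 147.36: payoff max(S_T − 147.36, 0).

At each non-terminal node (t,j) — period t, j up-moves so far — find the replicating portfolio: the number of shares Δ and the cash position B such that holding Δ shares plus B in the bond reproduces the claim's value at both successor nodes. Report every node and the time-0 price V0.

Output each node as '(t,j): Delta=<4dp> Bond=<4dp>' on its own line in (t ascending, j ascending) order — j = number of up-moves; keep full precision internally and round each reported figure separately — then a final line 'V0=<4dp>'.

Risk-neutral probability p* = (R−d)/(u−d) = (1−0.81)/(1.11−0.81) = 0.6333.
Payoff layer (t=1): V(1,0)=0.0000, V(1,1)=13.5900
  t=0,j=0: stock 145.0000 → up 160.9500 (V=13.5900), down 117.4500 (V=0.0000). Price 8.6070; hedge Δ=0.3124, bond B=-36.6930.
Self-financing check: at every node Δ·S+B equals the discounted successor values.

(0,0): Delta=0.3124 Bond=-36.6930
V0=8.6070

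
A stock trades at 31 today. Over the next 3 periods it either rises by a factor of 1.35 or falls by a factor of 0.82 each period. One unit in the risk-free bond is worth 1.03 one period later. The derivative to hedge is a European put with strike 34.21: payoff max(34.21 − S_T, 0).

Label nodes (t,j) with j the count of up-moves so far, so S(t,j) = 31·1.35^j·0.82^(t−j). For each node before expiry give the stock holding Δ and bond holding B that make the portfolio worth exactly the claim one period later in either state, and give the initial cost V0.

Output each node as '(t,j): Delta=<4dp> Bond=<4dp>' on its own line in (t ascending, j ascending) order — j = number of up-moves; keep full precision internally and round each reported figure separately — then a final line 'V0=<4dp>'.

(0,0): Delta=-0.3977 Bond=18.1827
(1,0): Delta=-0.6540 Bond=25.2440
(1,1): Delta=-0.1604 Bond=8.7993
(2,0): Delta=-1.0000 Bond=33.2136
(2,1): Delta=-0.3337 Bond=15.0111
(2,2): Delta=0.0000 Bond=0.0000
V0=5.8550

Under the risk-neutral measure, an up-move has probability p* = (R−d)/(u−d) = 0.3962 and values discount at R = 1.03.
Terminal values V(3,·): V(3,0)=17.1176, V(3,1)=6.0701, V(3,2)=0.0000, V(3,3)=0.0000
Node (2,0) S=20.8444: V=(p*·6.0701+(1−p*)·17.1176)/1.03=12.3692; Δ=(6.0701−17.1176)/(28.1399−17.0924)=-1.0000; B=V−Δ·S=33.2136
Node (2,1) S=34.3170: V=(p*·0.0000+(1−p*)·6.0701)/1.03=3.5582; Δ=(0.0000−6.0701)/(46.3280−28.1399)=-0.3337; B=V−Δ·S=15.0111
Node (2,2) S=56.4975: V=(p*·0.0000+(1−p*)·0.0000)/1.03=0.0000; Δ=(0.0000−0.0000)/(76.2716−46.3280)=0.0000; B=V−Δ·S=0.0000
Node (1,0) S=25.4200: V=(p*·3.5582+(1−p*)·12.3692)/1.03=8.6195; Δ=(3.5582−12.3692)/(34.3170−20.8444)=-0.6540; B=V−Δ·S=25.2440
Node (1,1) S=41.8500: V=(p*·0.0000+(1−p*)·3.5582)/1.03=2.0858; Δ=(0.0000−3.5582)/(56.4975−34.3170)=-0.1604; B=V−Δ·S=8.7993
Node (0,0) S=31.0000: V=(p*·2.0858+(1−p*)·8.6195)/1.03=5.8550; Δ=(2.0858−8.6195)/(41.8500−25.4200)=-0.3977; B=V−Δ·S=18.1827
The time-0 hedge costs 5.8550, which is the no-arbitrage price.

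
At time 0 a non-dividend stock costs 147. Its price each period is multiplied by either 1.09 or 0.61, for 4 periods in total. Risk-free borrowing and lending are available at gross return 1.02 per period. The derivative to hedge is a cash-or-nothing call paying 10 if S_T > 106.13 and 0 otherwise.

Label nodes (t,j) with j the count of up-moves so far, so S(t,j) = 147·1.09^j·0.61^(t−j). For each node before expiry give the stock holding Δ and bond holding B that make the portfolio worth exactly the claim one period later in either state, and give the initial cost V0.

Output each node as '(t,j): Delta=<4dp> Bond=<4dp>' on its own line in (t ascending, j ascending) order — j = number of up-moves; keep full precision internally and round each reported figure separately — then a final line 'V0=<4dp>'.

Under the risk-neutral measure, an up-move has probability p* = (R−d)/(u−d) = 0.8542 and values discount at R = 1.02.
At expiry t=4: V(4,0)=0.0000, V(4,1)=0.0000, V(4,2)=0.0000, V(4,3)=10.0000, V(4,4)=10.0000
  t=3,j=0: stock 33.3662 → up 36.3692 (V=0.0000), down 20.3534 (V=0.0000). Price 0.0000; hedge Δ=0.0000, bond B=0.0000.
  t=3,j=1: stock 59.6216 → up 64.9875 (V=0.0000), down 36.3692 (V=0.0000). Price 0.0000; hedge Δ=0.0000, bond B=0.0000.
  t=3,j=2: stock 106.5369 → up 116.1253 (V=10.0000), down 64.9875 (V=0.0000). Price 8.3742; hedge Δ=0.1956, bond B=-12.4592.
  t=3,j=3: stock 190.3693 → up 207.5025 (V=10.0000), down 116.1253 (V=10.0000). Price 9.8039; hedge Δ=0.0000, bond B=9.8039.
  t=2,j=0: stock 54.6987 → up 59.6216 (V=0.0000), down 33.3662 (V=0.0000). Price 0.0000; hedge Δ=0.0000, bond B=0.0000.
  t=2,j=1: stock 97.7403 → up 106.5369 (V=8.3742), down 59.6216 (V=0.0000). Price 7.0127; hedge Δ=0.1785, bond B=-10.4335.
  t=2,j=2: stock 174.6507 → up 190.3693 (V=9.8039), down 106.5369 (V=8.3742). Price 9.4073; hedge Δ=0.0171, bond B=6.4287.
  t=1,j=0: stock 89.6700 → up 97.7403 (V=7.0127), down 54.6987 (V=0.0000). Price 5.8726; hedge Δ=0.1629, bond B=-8.7372.
  t=1,j=1: stock 160.2300 → up 174.6507 (V=9.4073), down 97.7403 (V=7.0127). Price 8.8805; hedge Δ=0.0311, bond B=3.8917.
  t=0,j=0: stock 147.0000 → up 160.2300 (V=8.8805), down 89.6700 (V=5.8726). Price 8.2763; hedge Δ=0.0426, bond B=2.0098.
Check: Δ(0,0)·S0 + B(0,0) = 8.2763 = V0.

(0,0): Delta=0.0426 Bond=2.0098
(1,0): Delta=0.1629 Bond=-8.7372
(1,1): Delta=0.0311 Bond=3.8917
(2,0): Delta=0.0000 Bond=0.0000
(2,1): Delta=0.1785 Bond=-10.4335
(2,2): Delta=0.0171 Bond=6.4287
(3,0): Delta=0.0000 Bond=0.0000
(3,1): Delta=0.0000 Bond=0.0000
(3,2): Delta=0.1956 Bond=-12.4592
(3,3): Delta=0.0000 Bond=9.8039
V0=8.2763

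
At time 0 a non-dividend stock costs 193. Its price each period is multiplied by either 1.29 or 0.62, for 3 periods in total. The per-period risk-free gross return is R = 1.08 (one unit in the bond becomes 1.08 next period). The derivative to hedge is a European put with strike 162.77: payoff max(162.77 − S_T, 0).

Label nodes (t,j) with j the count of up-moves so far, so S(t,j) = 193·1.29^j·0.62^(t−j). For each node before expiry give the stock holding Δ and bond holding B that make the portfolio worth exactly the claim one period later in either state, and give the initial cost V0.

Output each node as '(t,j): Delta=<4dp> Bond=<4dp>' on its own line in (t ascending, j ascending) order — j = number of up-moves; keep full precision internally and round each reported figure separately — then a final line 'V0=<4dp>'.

(0,0): Delta=-0.2237 Bond=56.8105
(1,0): Delta=-0.7117 Bond=119.7460
(1,1): Delta=-0.1167 Bond=34.6988
(2,0): Delta=-1.0000 Bond=150.7130
(2,1): Delta=-0.6485 Bond=119.5620
(2,2): Delta=0.0000 Bond=0.0000
V0=13.6270

No-arbitrage ⇒ martingale measure with p* = (R−d)/(u−d) = 0.6866.
Terminal payoffs: V(3,0)=116.7727, V(3,1)=67.0659, V(3,2)=0.0000, V(3,3)=0.0000
Node (2,0) S=74.1892: V=(p*·67.0659+(1−p*)·116.7727)/1.08=76.5238; Δ=(67.0659−116.7727)/(95.7041−45.9973)=-1.0000; B=V−Δ·S=150.7130
Node (2,1) S=154.3614: V=(p*·0.0000+(1−p*)·67.0659)/1.08=19.4636; Δ=(0.0000−67.0659)/(199.1262−95.7041)=-0.6485; B=V−Δ·S=119.5620
Node (2,2) S=321.1713: V=(p*·0.0000+(1−p*)·0.0000)/1.08=0.0000; Δ=(0.0000−0.0000)/(414.3110−199.1262)=0.0000; B=V−Δ·S=0.0000
Node (1,0) S=119.6600: V=(p*·19.4636+(1−p*)·76.5238)/1.08=34.5816; Δ=(19.4636−76.5238)/(154.3614−74.1892)=-0.7117; B=V−Δ·S=119.7460
Node (1,1) S=248.9700: V=(p*·0.0000+(1−p*)·19.4636)/1.08=5.6486; Δ=(0.0000−19.4636)/(321.1713−154.3614)=-0.1167; B=V−Δ·S=34.6988
Node (0,0) S=193.0000: V=(p*·5.6486+(1−p*)·34.5816)/1.08=13.6270; Δ=(5.6486−34.5816)/(248.9700−119.6600)=-0.2237; B=V−Δ·S=56.8105
Self-financing check: at every node Δ·S+B equals the discounted successor values.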